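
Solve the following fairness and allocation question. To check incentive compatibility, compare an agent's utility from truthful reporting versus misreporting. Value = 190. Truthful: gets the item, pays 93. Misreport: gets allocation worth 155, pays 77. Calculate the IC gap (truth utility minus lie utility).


Step 1: U(truth) = value - payment = 190 - 93 = 97
Step 2: U(lie) = allocation - payment = 155 - 77 = 78
Step 3: IC gap = 97 - 78 = 19

19


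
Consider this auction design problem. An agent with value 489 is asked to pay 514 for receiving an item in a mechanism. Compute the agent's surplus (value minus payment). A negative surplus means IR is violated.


Step 1: Surplus = value - payment = 489 - 514 = -25
Step 2: IR is violated (surplus < 0)

-25


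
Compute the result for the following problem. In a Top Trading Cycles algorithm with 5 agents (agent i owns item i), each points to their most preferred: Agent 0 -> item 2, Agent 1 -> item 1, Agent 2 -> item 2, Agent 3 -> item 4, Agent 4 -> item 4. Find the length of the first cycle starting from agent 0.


Step 1: Trace the pointer graph from agent 0: 0 -> 2 -> 2
Step 2: A cycle is detected when we revisit agent 2
Step 3: The cycle is: 2 -> 2
Step 4: Cycle length = 1

1


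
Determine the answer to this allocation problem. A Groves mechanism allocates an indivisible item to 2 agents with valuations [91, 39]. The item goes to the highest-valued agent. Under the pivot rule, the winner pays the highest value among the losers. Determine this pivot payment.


Step 1: The efficient winner is agent 0 with value 91
Step 2: Other agents' values: [39]
Step 3: Pivot payment = max(others) = 39
Step 4: The winner pays 39

39


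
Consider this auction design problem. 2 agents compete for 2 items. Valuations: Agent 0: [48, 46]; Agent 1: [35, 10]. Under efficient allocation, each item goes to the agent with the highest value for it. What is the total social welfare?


Step 1: For each item, find the maximum value among all agents.
Step 2: Item 0 -> Agent 0 (value 48)
Step 3: Item 1 -> Agent 0 (value 46)
Step 4: Total welfare = 48 + 46 = 94

94


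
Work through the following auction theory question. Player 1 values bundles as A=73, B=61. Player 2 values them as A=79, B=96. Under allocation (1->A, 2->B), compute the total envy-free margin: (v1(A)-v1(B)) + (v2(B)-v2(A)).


Step 1: Player 1's margin = v1(A) - v1(B) = 73 - 61 = 12
Step 2: Player 2's margin = v2(B) - v2(A) = 96 - 79 = 17
Step 3: Total margin = 12 + 17 = 29

29


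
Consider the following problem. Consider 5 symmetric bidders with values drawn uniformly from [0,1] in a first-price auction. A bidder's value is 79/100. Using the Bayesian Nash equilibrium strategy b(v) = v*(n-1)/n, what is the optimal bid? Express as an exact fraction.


Step 1: The symmetric BNE bidding function is b(v) = v * (n-1) / n
Step 2: Substitute v = 79/100 and n = 5
Step 3: b = 79/100 * 4/5
Step 4: b = 79/125

79/125


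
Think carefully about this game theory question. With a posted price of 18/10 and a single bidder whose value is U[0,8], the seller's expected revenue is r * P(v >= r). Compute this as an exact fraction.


Step 1: Posted price r = 9/5, value support [0,8]
Step 2: P(v >= r) = (8 - 9/5)/8 = 31/40
Step 3: Expected revenue = r * P(v >= r) = 9/5 * 31/40
Step 4: Revenue = 279/200

279/200


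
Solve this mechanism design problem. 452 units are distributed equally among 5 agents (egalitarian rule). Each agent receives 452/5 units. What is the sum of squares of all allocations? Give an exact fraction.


Step 1: Each agent's share = 452/5
Step 2: Square of each share = (452/5)^2 = 204304/25
Step 3: Sum of squares = 5 * 204304/25 = 204304/5

204304/5


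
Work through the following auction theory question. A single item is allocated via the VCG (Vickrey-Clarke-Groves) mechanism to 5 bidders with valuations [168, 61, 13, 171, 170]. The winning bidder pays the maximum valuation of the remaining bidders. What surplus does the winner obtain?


Step 1: The winner is the agent with the highest value: agent 3 with value 171
Step 2: Values of other agents: [168, 61, 13, 170]
Step 3: VCG payment = max of others' values = 170
Step 4: Surplus = 171 - 170 = 1

1


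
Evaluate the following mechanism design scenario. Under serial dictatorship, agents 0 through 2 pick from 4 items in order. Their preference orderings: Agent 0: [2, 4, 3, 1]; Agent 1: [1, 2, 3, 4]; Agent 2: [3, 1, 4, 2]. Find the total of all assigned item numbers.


Step 1: Agent 0 picks item 2
Step 2: Agent 1 picks item 1
Step 3: Agent 2 picks item 3
Step 4: Sum = 2 + 1 + 3 = 6

6


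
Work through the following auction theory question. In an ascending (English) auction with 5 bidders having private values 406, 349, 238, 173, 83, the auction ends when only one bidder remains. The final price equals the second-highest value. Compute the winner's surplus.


Step 1: Identify the highest value: 406
Step 2: Identify the second-highest value: 349
Step 3: The final price = second-highest value = 349
Step 4: Surplus = 406 - 349 = 57

57


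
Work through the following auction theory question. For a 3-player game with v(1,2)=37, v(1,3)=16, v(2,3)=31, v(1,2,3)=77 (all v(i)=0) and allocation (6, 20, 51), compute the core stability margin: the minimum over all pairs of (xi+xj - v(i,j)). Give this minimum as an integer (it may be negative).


Step 1: Slack for coalition (1,2): x1+x2 - v12 = 26 - 37 = -11
Step 2: Slack for coalition (1,3): x1+x3 - v13 = 57 - 16 = 41
Step 3: Slack for coalition (2,3): x2+x3 - v23 = 71 - 31 = 40
Step 4: Minimum slack = min(-11, 41, 40) = -11, attained by (1,2); coalition (1,2) can block (slack < 0), so the allocation is not in the core

-11


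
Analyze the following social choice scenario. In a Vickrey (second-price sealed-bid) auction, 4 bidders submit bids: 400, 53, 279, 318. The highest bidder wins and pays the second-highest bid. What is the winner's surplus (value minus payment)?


Step 1: Sort bids in descending order: 400, 318, 279, 53
Step 2: The winning bid is the highest: 400
Step 3: The payment equals the second-highest bid: 318
Step 4: Surplus = winner's bid - payment = 400 - 318 = 82

82


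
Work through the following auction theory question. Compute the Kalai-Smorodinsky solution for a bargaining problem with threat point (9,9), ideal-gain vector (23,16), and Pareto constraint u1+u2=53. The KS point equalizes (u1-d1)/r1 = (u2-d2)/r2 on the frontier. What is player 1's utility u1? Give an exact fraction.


Step 1: At the KS point, (u1-d1)/r1 = (u2-d2)/r2 = t and u1+u2 = 53
Step 2: u1 = d1 + r1*t and u2 = d2 + r2*t, so (d1 + r1*t) + (d2 + r2*t) = 53
Step 3: t = (53 - 9 - 9)/(23 + 16) = 35/39
Step 4: u1 = d1 + r1*t = 9 + 23 * 35/39 = 1156/39
Step 5: (Check: u2 = d2 + r2*t = 911/39; u1+u2 = 1156/39 + 911/39 = 53, on the frontier.)

1156/39


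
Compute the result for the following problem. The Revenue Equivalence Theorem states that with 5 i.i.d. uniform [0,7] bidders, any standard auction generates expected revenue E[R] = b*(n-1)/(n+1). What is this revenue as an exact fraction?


Step 1: By Revenue Equivalence, expected revenue = b*(n-1)/(n+1)
Step 2: Substituting n = 5, b = 7
Step 3: Revenue = 7*(5-1)/(5+1) = 7*4/6
Step 4: Revenue = 28/6 = 14/3

14/3


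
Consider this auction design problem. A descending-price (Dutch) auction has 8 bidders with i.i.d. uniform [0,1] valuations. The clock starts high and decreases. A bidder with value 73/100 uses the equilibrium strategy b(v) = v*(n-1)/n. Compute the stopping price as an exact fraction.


Step 1: Dutch auctions are strategically equivalent to first-price auctions
Step 2: The equilibrium bid is b(v) = v*(n-1)/n
Step 3: b = 73/100 * 7/8
Step 4: b = 511/800

511/800


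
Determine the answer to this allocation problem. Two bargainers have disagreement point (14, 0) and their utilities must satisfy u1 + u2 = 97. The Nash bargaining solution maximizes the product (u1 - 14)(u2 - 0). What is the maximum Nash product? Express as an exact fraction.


Step 1: The Nash solution splits surplus symmetrically above the disagreement point
Step 2: u1 = (total + d1 - d2)/2 = (97 + 14 - 0)/2 = 111/2
Step 3: u2 = (total - d1 + d2)/2 = (97 - 14 + 0)/2 = 83/2
Step 4: Nash product = (111/2 - 14) * (83/2 - 0)
Step 5: = 83/2 * 83/2 = 6889/4

6889/4


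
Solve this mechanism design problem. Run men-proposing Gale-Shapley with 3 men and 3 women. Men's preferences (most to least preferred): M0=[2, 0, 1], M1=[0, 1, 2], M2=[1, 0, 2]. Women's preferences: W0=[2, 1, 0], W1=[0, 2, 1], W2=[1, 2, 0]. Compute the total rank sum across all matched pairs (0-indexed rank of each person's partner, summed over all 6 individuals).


Step 1: Run Gale-Shapley (men propose, women hold best offer):
  M0 proposes to W2; she accepts
  M1 proposes to W0; she accepts
  M2 proposes to W1; she accepts
Step 2: Final matching: W0-M1, W1-M2, W2-M0
Step 3: 0-indexed ranks (man's rank of his match, then woman's): 0 + 1 + 0 + 1 + 0 + 2
Step 4: Total rank sum = 4

4


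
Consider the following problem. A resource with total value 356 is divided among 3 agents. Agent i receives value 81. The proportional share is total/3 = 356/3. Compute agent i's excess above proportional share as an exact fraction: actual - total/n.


Step 1: Proportional share = 356/3
Step 2: Agent's actual allocation = 81
Step 3: Excess = 81 - 356/3 = -113/3

-113/3


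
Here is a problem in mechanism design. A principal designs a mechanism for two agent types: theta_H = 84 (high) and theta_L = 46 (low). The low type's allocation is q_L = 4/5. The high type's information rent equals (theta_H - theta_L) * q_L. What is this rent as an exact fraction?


Step 1: theta_H - theta_L = 84 - 46 = 38
Step 2: Information rent = (theta_H - theta_L) * q_L
Step 3: = 38 * 4/5
Step 4: = 152/5

152/5


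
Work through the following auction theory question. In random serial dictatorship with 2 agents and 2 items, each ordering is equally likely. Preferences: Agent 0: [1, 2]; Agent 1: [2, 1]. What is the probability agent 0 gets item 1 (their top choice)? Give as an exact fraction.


Step 1: Agent 0 wants item 1
Step 2: There are 2 possible orderings of agents
Step 3: In 2 orderings, agent 0 gets item 1
Step 4: Probability = 2/2 = 1

1


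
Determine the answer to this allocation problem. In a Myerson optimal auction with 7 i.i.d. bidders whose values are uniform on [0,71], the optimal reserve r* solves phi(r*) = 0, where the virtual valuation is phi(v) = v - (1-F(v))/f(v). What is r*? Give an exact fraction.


Step 1: For U[0,71], F(v) = v/71 and f(v) = 1/71
Step 2: phi(v) = v - (1 - v/71)/(1/71) = v - (71 - v) = 2v - 71
Step 3: Set phi(r*) = 0: 2r* - 71 = 0
Step 4: r* = 71/2 (the number of bidders n = 7 does not enter)

71/2


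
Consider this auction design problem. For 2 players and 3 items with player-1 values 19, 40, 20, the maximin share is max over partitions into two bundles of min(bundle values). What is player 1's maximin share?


Step 1: Item values = 19, 40, 20
Step 2: Enumerate all 2-bundle partitions and take the smaller bundle:
  Partition 1: {19} vs {40,20} -> bundles 19, 60; min = 19
  Partition 2: {40} vs {19,20} -> bundles 40, 39; min = 39
  Partition 3: {20} vs {19,40} -> bundles 20, 59; min = 20
Step 3: MMS = max(19, 39, 20) = 39

39


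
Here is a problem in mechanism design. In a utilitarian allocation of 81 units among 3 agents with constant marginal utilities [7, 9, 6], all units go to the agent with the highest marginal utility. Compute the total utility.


Step 1: The marginal utilities are [7, 9, 6]
Step 2: The highest marginal utility is 9
Step 3: All 81 units go to that agent
Step 4: Total utility = 9 * 81 = 729

729


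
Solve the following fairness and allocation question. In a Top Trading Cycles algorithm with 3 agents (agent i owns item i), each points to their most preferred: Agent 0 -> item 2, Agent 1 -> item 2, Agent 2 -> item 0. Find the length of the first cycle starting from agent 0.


Step 1: Trace the pointer graph from agent 0: 0 -> 2 -> 0
Step 2: A cycle is detected when we revisit agent 0
Step 3: The cycle is: 0 -> 2 -> 0
Step 4: Cycle length = 2

2


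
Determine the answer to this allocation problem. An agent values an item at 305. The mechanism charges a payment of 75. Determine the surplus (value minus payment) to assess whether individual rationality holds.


Step 1: Surplus = value - payment = 305 - 75 = 230
Step 2: IR is satisfied (surplus >= 0)

230


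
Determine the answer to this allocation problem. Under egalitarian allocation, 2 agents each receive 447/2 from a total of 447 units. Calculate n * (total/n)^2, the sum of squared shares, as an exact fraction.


Step 1: Each agent's share = 447/2
Step 2: Square of each share = (447/2)^2 = 199809/4
Step 3: Sum of squares = 2 * 199809/4 = 199809/2

199809/2


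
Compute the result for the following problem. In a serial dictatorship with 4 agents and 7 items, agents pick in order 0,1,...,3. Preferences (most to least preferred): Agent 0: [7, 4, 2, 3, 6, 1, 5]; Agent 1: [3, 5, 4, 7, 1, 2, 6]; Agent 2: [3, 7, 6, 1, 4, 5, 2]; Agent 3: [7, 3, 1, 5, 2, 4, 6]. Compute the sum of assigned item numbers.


Step 1: Agent 0 picks item 7
Step 2: Agent 1 picks item 3
Step 3: Agent 2 picks item 6
Step 4: Agent 3 picks item 1
Step 5: Sum = 7 + 3 + 6 + 1 = 17

17


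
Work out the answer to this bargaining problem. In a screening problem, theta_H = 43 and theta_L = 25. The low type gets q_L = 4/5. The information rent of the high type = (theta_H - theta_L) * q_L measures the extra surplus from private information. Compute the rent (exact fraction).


Step 1: theta_H - theta_L = 43 - 25 = 18
Step 2: Information rent = (theta_H - theta_L) * q_L
Step 3: = 18 * 4/5
Step 4: = 72/5

72/5


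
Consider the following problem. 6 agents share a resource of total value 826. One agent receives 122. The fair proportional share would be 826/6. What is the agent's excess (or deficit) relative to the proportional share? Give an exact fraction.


Step 1: Proportional share = 826/6 = 413/3
Step 2: Agent's actual allocation = 122
Step 3: Excess = 122 - 413/3 = -47/3

-47/3


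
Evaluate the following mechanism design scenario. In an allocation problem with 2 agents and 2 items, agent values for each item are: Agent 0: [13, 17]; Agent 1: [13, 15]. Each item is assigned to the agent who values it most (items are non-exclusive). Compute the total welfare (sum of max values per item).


Step 1: For each item, find the maximum value among all agents.
Step 2: Item 0 -> Agent 0 (value 13)
Step 3: Item 1 -> Agent 0 (value 17)
Step 4: Total welfare = 13 + 17 = 30

30


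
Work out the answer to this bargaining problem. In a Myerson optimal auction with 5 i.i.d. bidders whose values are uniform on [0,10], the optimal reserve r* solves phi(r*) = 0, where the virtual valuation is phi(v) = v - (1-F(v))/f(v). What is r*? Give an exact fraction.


Step 1: For U[0,10], F(v) = v/10 and f(v) = 1/10
Step 2: phi(v) = v - (1 - v/10)/(1/10) = v - (10 - v) = 2v - 10
Step 3: Set phi(r*) = 0: 2r* - 10 = 0
Step 4: r* = 10/2 = 5 (the number of bidders n = 5 does not enter)

5


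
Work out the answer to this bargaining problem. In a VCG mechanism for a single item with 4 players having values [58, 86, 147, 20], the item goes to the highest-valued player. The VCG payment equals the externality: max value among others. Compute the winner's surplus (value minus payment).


Step 1: The winner is the agent with the highest value: agent 2 with value 147
Step 2: Values of other agents: [58, 86, 20]
Step 3: VCG payment = max of others' values = 86
Step 4: Surplus = 147 - 86 = 61

61


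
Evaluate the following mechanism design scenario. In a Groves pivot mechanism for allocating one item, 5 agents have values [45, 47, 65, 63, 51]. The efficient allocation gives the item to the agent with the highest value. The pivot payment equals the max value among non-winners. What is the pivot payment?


Step 1: The efficient winner is agent 2 with value 65
Step 2: Other agents' values: [45, 47, 63, 51]
Step 3: Pivot payment = max(others) = 63
Step 4: The winner pays 63

63


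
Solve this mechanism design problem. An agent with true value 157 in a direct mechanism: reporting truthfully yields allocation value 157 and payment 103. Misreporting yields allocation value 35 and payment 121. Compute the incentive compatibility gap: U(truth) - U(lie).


Step 1: U(truth) = value - payment = 157 - 103 = 54
Step 2: U(lie) = allocation - payment = 35 - 121 = -86
Step 3: IC gap = 54 - (-86) = 140

140


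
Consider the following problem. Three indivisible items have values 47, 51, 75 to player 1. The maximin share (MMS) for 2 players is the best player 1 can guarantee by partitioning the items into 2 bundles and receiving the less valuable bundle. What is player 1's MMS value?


Step 1: Item values = 47, 51, 75
Step 2: Enumerate all 2-bundle partitions and take the smaller bundle:
  Partition 1: {47} vs {51,75} -> bundles 47, 126; min = 47
  Partition 2: {51} vs {47,75} -> bundles 51, 122; min = 51
  Partition 3: {75} vs {47,51} -> bundles 75, 98; min = 75
Step 3: MMS = max(47, 51, 75) = 75

75


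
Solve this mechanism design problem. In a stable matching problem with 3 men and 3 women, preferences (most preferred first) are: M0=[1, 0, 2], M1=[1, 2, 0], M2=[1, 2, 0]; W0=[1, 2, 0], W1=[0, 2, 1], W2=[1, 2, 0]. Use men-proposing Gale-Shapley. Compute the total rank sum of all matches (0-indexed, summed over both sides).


Step 1: Run Gale-Shapley (men propose, women hold best offer):
  M0 proposes to W1; she accepts
  M1 proposes to W1; rejected
  M1 proposes to W2; she accepts
  M2 proposes to W1; rejected
  M2 proposes to W2; rejected
  M2 proposes to W0; she accepts
Step 2: Final matching: W0-M2, W1-M0, W2-M1
Step 3: 0-indexed ranks (man's rank of his match, then woman's): 2 + 1 + 0 + 0 + 1 + 0
Step 4: Total rank sum = 4

4


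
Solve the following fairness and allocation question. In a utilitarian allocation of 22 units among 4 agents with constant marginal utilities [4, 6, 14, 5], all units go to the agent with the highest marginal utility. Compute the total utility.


Step 1: The marginal utilities are [4, 6, 14, 5]
Step 2: The highest marginal utility is 14
Step 3: All 22 units go to that agent
Step 4: Total utility = 14 * 22 = 308

308


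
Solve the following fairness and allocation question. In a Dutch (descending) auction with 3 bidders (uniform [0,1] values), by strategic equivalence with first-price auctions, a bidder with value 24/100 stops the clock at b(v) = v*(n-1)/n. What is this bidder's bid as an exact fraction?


Step 1: Dutch auctions are strategically equivalent to first-price auctions
Step 2: The equilibrium bid is b(v) = v*(n-1)/n
Step 3: b = 6/25 * 2/3
Step 4: b = 4/25

4/25


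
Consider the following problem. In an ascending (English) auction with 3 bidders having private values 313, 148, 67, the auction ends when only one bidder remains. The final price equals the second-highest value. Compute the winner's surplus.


Step 1: Identify the highest value: 313
Step 2: Identify the second-highest value: 148
Step 3: The final price = second-highest value = 148
Step 4: Surplus = 313 - 148 = 165

165


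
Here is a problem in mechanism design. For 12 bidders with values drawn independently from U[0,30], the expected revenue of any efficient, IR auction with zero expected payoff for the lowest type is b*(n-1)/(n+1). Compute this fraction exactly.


Step 1: By Revenue Equivalence, expected revenue = b*(n-1)/(n+1)
Step 2: Substituting n = 12, b = 30
Step 3: Revenue = 30*(12-1)/(12+1) = 30*11/13
Step 4: Revenue = 330/13

330/13


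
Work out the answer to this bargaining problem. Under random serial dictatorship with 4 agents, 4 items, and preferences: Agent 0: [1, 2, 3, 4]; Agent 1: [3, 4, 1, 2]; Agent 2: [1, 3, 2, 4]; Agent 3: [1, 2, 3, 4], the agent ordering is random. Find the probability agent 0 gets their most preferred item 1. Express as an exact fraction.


Step 1: Agent 0 wants item 1
Step 2: There are 24 possible orderings of agents
Step 3: In 8 orderings, agent 0 gets item 1
Step 4: Probability = 8/24 = 1/3

1/3


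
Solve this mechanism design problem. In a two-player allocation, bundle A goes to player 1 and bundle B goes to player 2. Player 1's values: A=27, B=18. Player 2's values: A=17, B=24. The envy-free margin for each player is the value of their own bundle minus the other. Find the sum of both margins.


Step 1: Player 1's margin = v1(A) - v1(B) = 27 - 18 = 9
Step 2: Player 2's margin = v2(B) - v2(A) = 24 - 17 = 7
Step 3: Total margin = 9 + 7 = 16

16


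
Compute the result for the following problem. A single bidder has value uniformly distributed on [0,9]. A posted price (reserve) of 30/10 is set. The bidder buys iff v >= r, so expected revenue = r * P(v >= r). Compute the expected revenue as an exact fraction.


Step 1: Posted price r = 3, value support [0,9]
Step 2: P(v >= r) = (9 - 3)/9 = 2/3
Step 3: Expected revenue = r * P(v >= r) = 3 * 2/3
Step 4: Revenue = 2

2


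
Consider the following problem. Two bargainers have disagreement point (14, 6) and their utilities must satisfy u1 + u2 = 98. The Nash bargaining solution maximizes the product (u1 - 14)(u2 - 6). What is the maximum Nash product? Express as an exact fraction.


Step 1: The Nash solution splits surplus symmetrically above the disagreement point
Step 2: u1 = (total + d1 - d2)/2 = (98 + 14 - 6)/2 = 53
Step 3: u2 = (total - d1 + d2)/2 = (98 - 14 + 6)/2 = 45
Step 4: Nash product = (53 - 14) * (45 - 6)
Step 5: = 39 * 39 = 1521

1521


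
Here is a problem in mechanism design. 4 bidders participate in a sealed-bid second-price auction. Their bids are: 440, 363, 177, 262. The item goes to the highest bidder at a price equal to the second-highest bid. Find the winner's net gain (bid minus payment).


Step 1: Sort bids in descending order: 440, 363, 262, 177
Step 2: The winning bid is the highest: 440
Step 3: The payment equals the second-highest bid: 363
Step 4: Surplus = winner's bid - payment = 440 - 363 = 77

77


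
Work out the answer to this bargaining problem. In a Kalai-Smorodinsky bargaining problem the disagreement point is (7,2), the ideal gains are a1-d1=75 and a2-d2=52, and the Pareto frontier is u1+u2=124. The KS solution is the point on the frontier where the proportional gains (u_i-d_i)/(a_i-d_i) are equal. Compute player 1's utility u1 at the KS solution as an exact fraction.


Step 1: At the KS point, (u1-d1)/r1 = (u2-d2)/r2 = t and u1+u2 = 124
Step 2: u1 = d1 + r1*t and u2 = d2 + r2*t, so (d1 + r1*t) + (d2 + r2*t) = 124
Step 3: t = (124 - 7 - 2)/(75 + 52) = 115/127
Step 4: u1 = d1 + r1*t = 7 + 75 * 115/127 = 9514/127
Step 5: (Check: u2 = d2 + r2*t = 6234/127; u1+u2 = 9514/127 + 6234/127 = 124, on the frontier.)

9514/127


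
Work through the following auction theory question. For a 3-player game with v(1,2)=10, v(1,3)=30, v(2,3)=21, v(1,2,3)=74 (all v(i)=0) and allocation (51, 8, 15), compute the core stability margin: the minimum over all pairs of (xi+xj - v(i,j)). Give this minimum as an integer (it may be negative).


Step 1: Slack for coalition (1,2): x1+x2 - v12 = 59 - 10 = 49
Step 2: Slack for coalition (1,3): x1+x3 - v13 = 66 - 30 = 36
Step 3: Slack for coalition (2,3): x2+x3 - v23 = 23 - 21 = 2
Step 4: Minimum slack = min(49, 36, 2) = 2, attained by (2,3); no pair can gain by deviating, so the allocation is in the core

2


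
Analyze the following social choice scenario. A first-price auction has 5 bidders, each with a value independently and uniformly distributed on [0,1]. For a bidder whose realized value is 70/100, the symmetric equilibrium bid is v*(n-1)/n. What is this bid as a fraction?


Step 1: The symmetric BNE bidding function is b(v) = v * (n-1) / n
Step 2: Substitute v = 7/10 and n = 5
Step 3: b = 7/10 * 4/5
Step 4: b = 14/25

14/25


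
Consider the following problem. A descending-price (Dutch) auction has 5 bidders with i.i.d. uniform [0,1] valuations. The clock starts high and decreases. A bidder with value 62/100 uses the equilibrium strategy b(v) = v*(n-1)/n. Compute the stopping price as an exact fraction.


Step 1: Dutch auctions are strategically equivalent to first-price auctions
Step 2: The equilibrium bid is b(v) = v*(n-1)/n
Step 3: b = 31/50 * 4/5
Step 4: b = 62/125

62/125


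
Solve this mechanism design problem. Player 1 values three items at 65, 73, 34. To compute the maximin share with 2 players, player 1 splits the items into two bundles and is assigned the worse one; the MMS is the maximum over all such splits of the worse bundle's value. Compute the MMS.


Step 1: Item values = 65, 73, 34
Step 2: Enumerate all 2-bundle partitions and take the smaller bundle:
  Partition 1: {65} vs {73,34} -> bundles 65, 107; min = 65
  Partition 2: {73} vs {65,34} -> bundles 73, 99; min = 73
  Partition 3: {34} vs {65,73} -> bundles 34, 138; min = 34
Step 3: MMS = max(65, 73, 34) = 73

73


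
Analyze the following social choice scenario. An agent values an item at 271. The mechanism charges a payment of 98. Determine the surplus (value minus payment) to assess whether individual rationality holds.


Step 1: Surplus = value - payment = 271 - 98 = 173
Step 2: IR is satisfied (surplus >= 0)

173


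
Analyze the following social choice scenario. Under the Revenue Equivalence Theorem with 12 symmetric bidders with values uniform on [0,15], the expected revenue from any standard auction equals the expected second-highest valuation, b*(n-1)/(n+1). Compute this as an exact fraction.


Step 1: By Revenue Equivalence, expected revenue = b*(n-1)/(n+1)
Step 2: Substituting n = 12, b = 15
Step 3: Revenue = 15*(12-1)/(12+1) = 15*11/13
Step 4: Revenue = 165/13

165/13


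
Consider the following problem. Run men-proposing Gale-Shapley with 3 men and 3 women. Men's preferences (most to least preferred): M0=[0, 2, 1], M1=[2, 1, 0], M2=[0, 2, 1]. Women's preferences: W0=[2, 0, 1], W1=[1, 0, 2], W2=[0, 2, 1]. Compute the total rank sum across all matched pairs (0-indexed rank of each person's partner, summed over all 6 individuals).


Step 1: Run Gale-Shapley (men propose, women hold best offer):
  M0 proposes to W0; she accepts
  M1 proposes to W2; she accepts
  M2 proposes to W0; she switches from M0
  M0 proposes to W2; she switches from M1
  M1 proposes to W1; she accepts
Step 2: Final matching: W0-M2, W1-M1, W2-M0
Step 3: 0-indexed ranks (man's rank of his match, then woman's): 0 + 0 + 1 + 0 + 1 + 0
Step 4: Total rank sum = 2

2


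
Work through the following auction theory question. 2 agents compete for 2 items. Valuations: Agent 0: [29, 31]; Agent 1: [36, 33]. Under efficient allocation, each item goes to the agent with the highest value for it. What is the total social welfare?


Step 1: For each item, find the maximum value among all agents.
Step 2: Item 0 -> Agent 1 (value 36)
Step 3: Item 1 -> Agent 1 (value 33)
Step 4: Total welfare = 36 + 33 = 69

69


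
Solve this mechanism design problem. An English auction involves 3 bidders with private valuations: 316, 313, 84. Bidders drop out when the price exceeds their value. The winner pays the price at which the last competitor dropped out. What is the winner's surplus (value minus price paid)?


Step 1: Identify the highest value: 316
Step 2: Identify the second-highest value: 313
Step 3: The final price = second-highest value = 313
Step 4: Surplus = 316 - 313 = 3

3


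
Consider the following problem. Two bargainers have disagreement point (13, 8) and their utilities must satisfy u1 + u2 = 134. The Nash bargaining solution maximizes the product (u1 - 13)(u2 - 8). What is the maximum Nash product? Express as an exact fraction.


Step 1: The Nash solution splits surplus symmetrically above the disagreement point
Step 2: u1 = (total + d1 - d2)/2 = (134 + 13 - 8)/2 = 139/2
Step 3: u2 = (total - d1 + d2)/2 = (134 - 13 + 8)/2 = 129/2
Step 4: Nash product = (139/2 - 13) * (129/2 - 8)
Step 5: = 113/2 * 113/2 = 12769/4

12769/4


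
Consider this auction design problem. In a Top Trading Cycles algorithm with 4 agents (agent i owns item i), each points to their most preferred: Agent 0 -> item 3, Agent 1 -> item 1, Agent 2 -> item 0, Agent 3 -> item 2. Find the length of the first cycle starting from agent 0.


Step 1: Trace the pointer graph from agent 0: 0 -> 3 -> 2 -> 0
Step 2: A cycle is detected when we revisit agent 0
Step 3: The cycle is: 0 -> 3 -> 2 -> 0
Step 4: Cycle length = 3

3


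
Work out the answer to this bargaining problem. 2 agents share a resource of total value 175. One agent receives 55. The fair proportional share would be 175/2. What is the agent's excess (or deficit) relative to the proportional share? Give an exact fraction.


Step 1: Proportional share = 175/2
Step 2: Agent's actual allocation = 55
Step 3: Excess = 55 - 175/2 = -65/2

-65/2


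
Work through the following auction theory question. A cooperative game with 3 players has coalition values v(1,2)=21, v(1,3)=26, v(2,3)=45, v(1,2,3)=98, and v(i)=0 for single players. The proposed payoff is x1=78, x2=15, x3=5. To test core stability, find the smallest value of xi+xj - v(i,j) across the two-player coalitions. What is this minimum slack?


Step 1: Slack for coalition (1,2): x1+x2 - v12 = 93 - 21 = 72
Step 2: Slack for coalition (1,3): x1+x3 - v13 = 83 - 26 = 57
Step 3: Slack for coalition (2,3): x2+x3 - v23 = 20 - 45 = -25
Step 4: Minimum slack = min(72, 57, -25) = -25, attained by (2,3); coalition (2,3) can block (slack < 0), so the allocation is not in the core

-25


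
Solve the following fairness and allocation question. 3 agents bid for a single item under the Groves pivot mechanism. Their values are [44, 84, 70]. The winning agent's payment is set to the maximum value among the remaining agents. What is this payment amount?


Step 1: The efficient winner is agent 1 with value 84
Step 2: Other agents' values: [44, 70]
Step 3: Pivot payment = max(others) = 70
Step 4: The winner pays 70

70


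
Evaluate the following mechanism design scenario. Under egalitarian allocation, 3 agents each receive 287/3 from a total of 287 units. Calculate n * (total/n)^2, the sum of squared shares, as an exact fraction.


Step 1: Each agent's share = 287/3
Step 2: Square of each share = (287/3)^2 = 82369/9
Step 3: Sum of squares = 3 * 82369/9 = 82369/3

82369/3


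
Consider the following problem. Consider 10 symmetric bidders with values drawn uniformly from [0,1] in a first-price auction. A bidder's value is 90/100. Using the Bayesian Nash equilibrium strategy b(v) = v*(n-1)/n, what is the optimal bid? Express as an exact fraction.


Step 1: The symmetric BNE bidding function is b(v) = v * (n-1) / n
Step 2: Substitute v = 9/10 and n = 10
Step 3: b = 9/10 * 9/10
Step 4: b = 81/100

81/100


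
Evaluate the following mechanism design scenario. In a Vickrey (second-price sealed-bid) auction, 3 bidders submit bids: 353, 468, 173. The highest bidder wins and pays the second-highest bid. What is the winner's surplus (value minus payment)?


Step 1: Sort bids in descending order: 468, 353, 173
Step 2: The winning bid is the highest: 468
Step 3: The payment equals the second-highest bid: 353
Step 4: Surplus = winner's bid - payment = 468 - 353 = 115

115


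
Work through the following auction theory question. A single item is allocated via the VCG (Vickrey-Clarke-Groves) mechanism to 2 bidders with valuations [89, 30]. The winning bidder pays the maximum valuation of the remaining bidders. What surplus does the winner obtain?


Step 1: The winner is the agent with the highest value: agent 0 with value 89
Step 2: Values of other agents: [30]
Step 3: VCG payment = max of others' values = 30
Step 4: Surplus = 89 - 30 = 59

59


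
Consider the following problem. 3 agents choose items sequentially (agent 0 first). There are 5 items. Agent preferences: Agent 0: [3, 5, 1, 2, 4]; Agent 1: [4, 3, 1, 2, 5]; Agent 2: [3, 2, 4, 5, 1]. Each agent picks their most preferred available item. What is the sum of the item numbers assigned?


Step 1: Agent 0 picks item 3
Step 2: Agent 1 picks item 4
Step 3: Agent 2 picks item 2
Step 4: Sum = 3 + 4 + 2 = 9

9


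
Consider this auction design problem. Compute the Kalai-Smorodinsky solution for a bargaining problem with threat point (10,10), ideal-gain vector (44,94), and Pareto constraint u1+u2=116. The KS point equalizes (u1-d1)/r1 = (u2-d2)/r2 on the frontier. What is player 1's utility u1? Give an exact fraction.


Step 1: At the KS point, (u1-d1)/r1 = (u2-d2)/r2 = t and u1+u2 = 116
Step 2: u1 = d1 + r1*t and u2 = d2 + r2*t, so (d1 + r1*t) + (d2 + r2*t) = 116
Step 3: t = (116 - 10 - 10)/(44 + 94) = 96/138 = 16/23
Step 4: u1 = d1 + r1*t = 10 + 44 * 16/23 = 934/23
Step 5: (Check: u2 = d2 + r2*t = 1734/23; u1+u2 = 934/23 + 1734/23 = 116, on the frontier.)

934/23


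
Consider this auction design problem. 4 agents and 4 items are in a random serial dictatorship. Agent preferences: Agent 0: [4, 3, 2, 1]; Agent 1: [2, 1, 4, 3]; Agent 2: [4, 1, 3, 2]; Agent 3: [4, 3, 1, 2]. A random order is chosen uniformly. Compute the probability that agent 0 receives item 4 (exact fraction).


Step 1: Agent 0 wants item 4
Step 2: There are 24 possible orderings of agents
Step 3: In 8 orderings, agent 0 gets item 4
Step 4: Probability = 8/24 = 1/3

1/3


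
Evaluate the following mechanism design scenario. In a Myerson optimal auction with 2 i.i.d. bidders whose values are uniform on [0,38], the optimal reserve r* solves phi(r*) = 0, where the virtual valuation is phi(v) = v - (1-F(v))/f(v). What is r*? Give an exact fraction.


Step 1: For U[0,38], F(v) = v/38 and f(v) = 1/38
Step 2: phi(v) = v - (1 - v/38)/(1/38) = v - (38 - v) = 2v - 38
Step 3: Set phi(r*) = 0: 2r* - 38 = 0
Step 4: r* = 38/2 = 19 (the number of bidders n = 2 does not enter)

19


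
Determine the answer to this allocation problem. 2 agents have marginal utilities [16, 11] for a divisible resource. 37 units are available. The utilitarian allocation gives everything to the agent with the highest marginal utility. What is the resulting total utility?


Step 1: The marginal utilities are [16, 11]
Step 2: The highest marginal utility is 16
Step 3: All 37 units go to that agent
Step 4: Total utility = 16 * 37 = 592

592


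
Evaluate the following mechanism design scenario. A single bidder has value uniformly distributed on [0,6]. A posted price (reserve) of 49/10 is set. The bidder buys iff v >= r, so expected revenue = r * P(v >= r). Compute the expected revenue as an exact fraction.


Step 1: Posted price r = 49/10, value support [0,6]
Step 2: P(v >= r) = (6 - 49/10)/6 = 11/60
Step 3: Expected revenue = r * P(v >= r) = 49/10 * 11/60
Step 4: Revenue = 539/600

539/600


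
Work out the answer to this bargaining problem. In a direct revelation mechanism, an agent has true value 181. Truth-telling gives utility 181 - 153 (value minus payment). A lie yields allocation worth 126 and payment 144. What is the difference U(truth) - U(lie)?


Step 1: U(truth) = value - payment = 181 - 153 = 28
Step 2: U(lie) = allocation - payment = 126 - 144 = -18
Step 3: IC gap = 28 - (-18) = 46

46


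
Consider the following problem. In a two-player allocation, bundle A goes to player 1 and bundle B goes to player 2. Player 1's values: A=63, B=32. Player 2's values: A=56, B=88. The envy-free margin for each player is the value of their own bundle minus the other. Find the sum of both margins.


Step 1: Player 1's margin = v1(A) - v1(B) = 63 - 32 = 31
Step 2: Player 2's margin = v2(B) - v2(A) = 88 - 56 = 32
Step 3: Total margin = 31 + 32 = 63

63


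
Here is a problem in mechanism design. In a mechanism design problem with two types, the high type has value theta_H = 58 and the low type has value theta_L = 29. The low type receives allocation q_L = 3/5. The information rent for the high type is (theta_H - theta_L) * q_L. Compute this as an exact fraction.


Step 1: theta_H - theta_L = 58 - 29 = 29
Step 2: Information rent = (theta_H - theta_L) * q_L
Step 3: = 29 * 3/5
Step 4: = 87/5

87/5


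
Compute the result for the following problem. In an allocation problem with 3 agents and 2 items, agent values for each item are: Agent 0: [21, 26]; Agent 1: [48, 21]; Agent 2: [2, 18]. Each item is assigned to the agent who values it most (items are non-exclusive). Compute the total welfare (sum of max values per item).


Step 1: For each item, find the maximum value among all agents.
Step 2: Item 0 -> Agent 1 (value 48)
Step 3: Item 1 -> Agent 0 (value 26)
Step 4: Total welfare = 48 + 26 = 74

74


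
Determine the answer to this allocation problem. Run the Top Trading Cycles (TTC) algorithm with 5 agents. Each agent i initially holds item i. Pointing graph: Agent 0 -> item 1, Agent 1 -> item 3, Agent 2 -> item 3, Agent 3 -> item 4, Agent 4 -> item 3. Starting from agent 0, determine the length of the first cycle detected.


Step 1: Trace the pointer graph from agent 0: 0 -> 1 -> 3 -> 4 -> 3
Step 2: A cycle is detected when we revisit agent 3
Step 3: The cycle is: 3 -> 4 -> 3
Step 4: Cycle length = 2

2


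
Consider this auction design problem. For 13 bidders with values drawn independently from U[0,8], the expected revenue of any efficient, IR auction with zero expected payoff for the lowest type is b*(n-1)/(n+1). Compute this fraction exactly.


Step 1: By Revenue Equivalence, expected revenue = b*(n-1)/(n+1)
Step 2: Substituting n = 13, b = 8
Step 3: Revenue = 8*(13-1)/(13+1) = 8*12/14
Step 4: Revenue = 96/14 = 48/7

48/7


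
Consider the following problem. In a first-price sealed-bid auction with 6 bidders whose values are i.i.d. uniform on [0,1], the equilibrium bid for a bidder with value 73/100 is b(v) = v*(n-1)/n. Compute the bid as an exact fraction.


Step 1: The symmetric BNE bidding function is b(v) = v * (n-1) / n
Step 2: Substitute v = 73/100 and n = 6
Step 3: b = 73/100 * 5/6
Step 4: b = 73/120

73/120


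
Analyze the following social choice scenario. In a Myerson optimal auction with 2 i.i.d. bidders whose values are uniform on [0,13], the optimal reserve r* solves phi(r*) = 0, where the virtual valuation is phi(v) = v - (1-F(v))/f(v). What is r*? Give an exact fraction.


Step 1: For U[0,13], F(v) = v/13 and f(v) = 1/13
Step 2: phi(v) = v - (1 - v/13)/(1/13) = v - (13 - v) = 2v - 13
Step 3: Set phi(r*) = 0: 2r* - 13 = 0
Step 4: r* = 13/2 (the number of bidders n = 2 does not enter)

13/2


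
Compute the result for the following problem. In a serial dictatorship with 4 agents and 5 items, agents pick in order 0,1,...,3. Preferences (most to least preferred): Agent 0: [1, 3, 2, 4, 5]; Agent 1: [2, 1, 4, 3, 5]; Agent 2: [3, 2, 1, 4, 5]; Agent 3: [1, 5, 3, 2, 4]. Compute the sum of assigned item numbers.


Step 1: Agent 0 picks item 1
Step 2: Agent 1 picks item 2
Step 3: Agent 2 picks item 3
Step 4: Agent 3 picks item 5
Step 5: Sum = 1 + 2 + 3 + 5 = 11

11


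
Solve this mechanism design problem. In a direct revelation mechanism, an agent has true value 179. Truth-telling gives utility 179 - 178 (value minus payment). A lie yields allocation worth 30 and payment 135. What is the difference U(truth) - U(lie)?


Step 1: U(truth) = value - payment = 179 - 178 = 1
Step 2: U(lie) = allocation - payment = 30 - 135 = -105
Step 3: IC gap = 1 - (-105) = 106

106


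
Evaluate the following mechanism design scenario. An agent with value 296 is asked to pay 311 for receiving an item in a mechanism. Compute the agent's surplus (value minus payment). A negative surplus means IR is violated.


Step 1: Surplus = value - payment = 296 - 311 = -15
Step 2: IR is violated (surplus < 0)

-15


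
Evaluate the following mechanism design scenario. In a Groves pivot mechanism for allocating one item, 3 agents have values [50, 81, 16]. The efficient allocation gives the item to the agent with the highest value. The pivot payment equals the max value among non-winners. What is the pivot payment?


Step 1: The efficient winner is agent 1 with value 81
Step 2: Other agents' values: [50, 16]
Step 3: Pivot payment = max(others) = 50
Step 4: The winner pays 50

50
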